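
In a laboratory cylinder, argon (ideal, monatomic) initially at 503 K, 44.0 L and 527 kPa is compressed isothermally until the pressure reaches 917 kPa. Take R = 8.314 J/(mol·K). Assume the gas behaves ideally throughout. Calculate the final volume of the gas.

Isothermal: T stays 503 K; PV = const ⇒ V₂ = 25.3 L, P₂ = 917 kPa.

25.3 L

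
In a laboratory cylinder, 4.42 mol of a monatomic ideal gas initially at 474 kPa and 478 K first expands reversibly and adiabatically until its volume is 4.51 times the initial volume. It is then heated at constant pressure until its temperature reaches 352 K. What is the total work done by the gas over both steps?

23200 J

V₁ = nRT₁/P₁ = 4.42×8.314×478/474 = 37.1 L.
Step 1 — Adiabatic: TV^(γ−1) = const ⇒ T₂ = 478×(0.222)^0.667 = 175 K; PV^γ = const ⇒ P₂ = 38.5 kPa.
ΔU = nCvΔT = 4.42×12.5×(175−478) = -16700 J.
Q = 0 for an adiabatic process, so W = −ΔU = 16700 J.
State after step 1: P = 38.5 kPa, V = 167 L, T = 175 K.
Step 2 — Isobaric: P stays 38.5 kPa; V/T = const ⇒ T₂ = 352 K, V₂ = 336 L.
W = PΔV = 38.5×(336−167) kPa·L = 6500 J.
ΔU = nCvΔT = 4.42×12.5×(352−175) = 9750 J.
Q = ΔU + W = nCpΔT = 16300 J.
Net over both steps: W = 23200 J, Q = 16300 J, ΔU = -6950 J.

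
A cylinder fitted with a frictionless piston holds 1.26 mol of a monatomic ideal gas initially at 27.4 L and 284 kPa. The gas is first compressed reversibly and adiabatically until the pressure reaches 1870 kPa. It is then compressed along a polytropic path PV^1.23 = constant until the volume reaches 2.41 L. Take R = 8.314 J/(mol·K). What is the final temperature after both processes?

2130 K

T₁ = P₁V₁/(nR) = 284×27.4/(1.26×8.314) = 743 K.
Step 1 — Adiabatic: T₂/T₁ = (P₂/P₁)^((γ−1)/γ) ⇒ T₂ = 743×(6.58)^0.400 = 1580 K; V₂ = 8.84 L.
ΔU = nCvΔT = 1.26×12.5×(1580−743) = 13100 J.
Q = 0 for an adiabatic process, so W = −ΔU = -13100 J.
State after step 1: P = 1870 kPa, V = 8.84 L, T = 1580 K.
Step 2 — Polytropic n=1.23: T₂ = T₁(V₁/V₂)^(n−1) = 1580×(3.67)^0.23 = 2130 K; P₂ = P₁(V₁/V₂)^n = 9250 kPa.
W = (P₁V₁−P₂V₂)/(n−1) = (1870×8.84−9250×2.41)/0.23 = -25100 J.
ΔU = nCvΔT = 1.26×12.5×(2130−1580) = 8650 J.
Q = ΔU + W = -16400 J.
Net over both steps: W = -38200 J, Q = -16400 J, ΔU = 21800 J.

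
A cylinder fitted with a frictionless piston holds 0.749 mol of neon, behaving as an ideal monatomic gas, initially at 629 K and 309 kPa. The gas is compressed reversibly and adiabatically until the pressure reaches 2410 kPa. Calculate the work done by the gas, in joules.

-7490 J

V₁ = nRT₁/P₁ = 0.749×8.314×629/309 = 12.7 L.
Adiabatic: T₂/T₁ = (P₂/P₁)^((γ−1)/γ) ⇒ T₂ = 629×(7.80)^0.400 = 1430 K; V₂ = 3.70 L.
ΔU = nCvΔT = 0.749×12.5×(1430−629) = 7490 J.
Q = 0 for an adiabatic process, so W = −ΔU = -7490 J.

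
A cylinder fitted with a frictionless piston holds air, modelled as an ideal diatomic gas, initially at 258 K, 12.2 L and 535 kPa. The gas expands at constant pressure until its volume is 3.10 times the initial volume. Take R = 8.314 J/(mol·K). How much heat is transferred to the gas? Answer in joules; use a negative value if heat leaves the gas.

n = P₁V₁/(RT₁) = 535×12.2/(8.314×258) = 3.04 mol.
Isobaric: P stays 535 kPa; V/T = const ⇒ T₂ = 800 K, V₂ = 37.8 L.
W = PΔV = 535×(37.8−12.2) kPa·L = 13700 J.
ΔU = nCvΔT = 3.04×20.8×(800−258) = 34300 J.
Q = ΔU + W = nCpΔT = 48000 J.

48000 J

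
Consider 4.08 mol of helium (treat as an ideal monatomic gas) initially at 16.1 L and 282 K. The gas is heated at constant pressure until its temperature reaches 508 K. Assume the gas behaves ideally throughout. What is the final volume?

P₁ = nRT₁/V₁ = 4.08×8.314×282/16.1 = 594 kPa.
Isobaric: P stays 594 kPa; V/T = const ⇒ T₂ = 508 K, V₂ = 29.0 L.

29.0 L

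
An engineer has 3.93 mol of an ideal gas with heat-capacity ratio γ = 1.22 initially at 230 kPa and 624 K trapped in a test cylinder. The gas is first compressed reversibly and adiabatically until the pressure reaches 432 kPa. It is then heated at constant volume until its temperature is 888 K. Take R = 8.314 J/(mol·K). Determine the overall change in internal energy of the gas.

39200 J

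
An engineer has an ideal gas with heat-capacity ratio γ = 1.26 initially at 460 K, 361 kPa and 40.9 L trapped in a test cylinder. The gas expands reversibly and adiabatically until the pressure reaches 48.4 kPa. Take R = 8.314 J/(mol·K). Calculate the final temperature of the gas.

304 K

Adiabatic: T₂/T₁ = (P₂/P₁)^((γ−1)/γ) ⇒ T₂ = 460×(0.134)^0.206 = 304 K; V₂ = 202 L.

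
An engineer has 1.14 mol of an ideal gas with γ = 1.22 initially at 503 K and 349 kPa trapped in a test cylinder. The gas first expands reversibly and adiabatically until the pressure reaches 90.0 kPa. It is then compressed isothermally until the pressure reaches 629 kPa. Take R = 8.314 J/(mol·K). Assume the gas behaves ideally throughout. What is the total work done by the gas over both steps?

V₁ = nRT₁/P₁ = 1.14×8.314×503/349 = 13.7 L.
Step 1 — Adiabatic: T₂/T₁ = (P₂/P₁)^((γ−1)/γ) ⇒ T₂ = 503×(0.258)^0.180 = 394 K; V₂ = 41.5 L.
ΔU = nCvΔT = 1.14×37.8×(394−503) = -4700 J.
Q = 0 for an adiabatic process, so W = −ΔU = 4700 J.
State after step 1: P = 90.0 kPa, V = 41.5 L, T = 394 K.
Step 2 — Isothermal: T stays 394 K; PV = const ⇒ V₂ = 5.94 L, P₂ = 629 kPa.
ΔU = 0 (ideal gas, T constant).
W = nRT ln(V₂/V₁) = 1.14×8.314×394×ln(0.143) = -7260 J.
Q = ΔU + W = -7260 J.
Net over both steps: W = -2560 J, Q = -7260 J, ΔU = -4700 J.

-2560 J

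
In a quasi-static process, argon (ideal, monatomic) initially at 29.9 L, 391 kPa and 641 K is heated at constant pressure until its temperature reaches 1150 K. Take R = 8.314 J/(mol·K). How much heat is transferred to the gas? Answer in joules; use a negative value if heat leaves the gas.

23200 J

n = P₁V₁/(RT₁) = 391×29.9/(8.314×641) = 2.19 mol.
Isobaric: P stays 391 kPa; V/T = const ⇒ T₂ = 1150 K, V₂ = 53.6 L.
W = PΔV = 391×(53.6−29.9) kPa·L = 9280 J.
ΔU = nCvΔT = 2.19×12.5×(1150−641) = 13900 J.
Q = ΔU + W = nCpΔT = 23200 J.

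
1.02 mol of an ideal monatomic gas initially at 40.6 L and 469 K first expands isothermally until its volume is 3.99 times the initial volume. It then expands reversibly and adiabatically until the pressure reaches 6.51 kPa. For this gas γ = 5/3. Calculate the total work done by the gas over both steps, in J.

7960 J

P₁ = nRT₁/V₁ = 1.02×8.314×469/40.6 = 98.0 kPa.
Step 1 — Isothermal: T stays 469 K; PV = const ⇒ V₂ = 162 L, P₂ = 24.6 kPa.
ΔU = 0 (ideal gas, T constant).
W = nRT ln(V₂/V₁) = 1.02×8.314×469×ln(3.99) = 5500 J.
Q = ΔU + W = 5500 J.
State after step 1: P = 24.6 kPa, V = 162 L, T = 469 K.
Step 2 — Adiabatic: T₂/T₁ = (P₂/P₁)^((γ−1)/γ) ⇒ T₂ = 469×(0.265)^0.400 = 276 K; V₂ = 359 L.
ΔU = nCvΔT = 1.02×12.5×(276−469) = -2460 J.
Q = 0 for an adiabatic process, so W = −ΔU = 2460 J.
Net over both steps: W = 7960 J, Q = 5500 J, ΔU = -2460 J.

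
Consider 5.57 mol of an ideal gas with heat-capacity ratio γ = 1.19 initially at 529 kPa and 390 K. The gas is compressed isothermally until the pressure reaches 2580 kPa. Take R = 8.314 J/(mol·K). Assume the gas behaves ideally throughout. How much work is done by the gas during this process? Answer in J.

-28600 J

V₁ = nRT₁/P₁ = 5.57×8.314×390/529 = 34.1 L.
Isothermal: T stays 390 K; PV = const ⇒ V₂ = 7.00 L, P₂ = 2580 kPa.
W = nRT ln(V₂/V₁) = 5.57×8.314×390×ln(0.205) = -28600 J.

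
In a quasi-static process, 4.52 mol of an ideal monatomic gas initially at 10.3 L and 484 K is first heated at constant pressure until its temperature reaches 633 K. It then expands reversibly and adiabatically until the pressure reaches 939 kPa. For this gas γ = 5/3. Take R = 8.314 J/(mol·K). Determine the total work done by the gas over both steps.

P₁ = nRT₁/V₁ = 4.52×8.314×484/10.3 = 1770 kPa.
Step 1 — Isobaric: P stays 1770 kPa; V/T = const ⇒ T₂ = 633 K, V₂ = 13.5 L.
W = PΔV = 1770×(13.5−10.3) kPa·L = 5600 J.
ΔU = nCvΔT = 4.52×12.5×(633−484) = 8400 J.
Q = ΔU + W = nCpΔT = 14000 J.
State after step 1: P = 1770 kPa, V = 13.5 L, T = 633 K.
Step 2 — Adiabatic: T₂/T₁ = (P₂/P₁)^((γ−1)/γ) ⇒ T₂ = 633×(0.532)^0.400 = 492 K; V₂ = 19.7 L.
ΔU = nCvΔT = 4.52×12.5×(492−633) = -7970 J.
Q = 0 for an adiabatic process, so W = −ΔU = 7970 J.
Net over both steps: W = 13600 J, Q = 14000 J, ΔU = 433 J.

13600 J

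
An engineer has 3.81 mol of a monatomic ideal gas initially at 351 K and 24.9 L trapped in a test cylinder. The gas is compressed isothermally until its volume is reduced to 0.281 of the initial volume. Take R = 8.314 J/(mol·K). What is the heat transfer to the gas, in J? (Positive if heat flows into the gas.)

P₁ = nRT₁/V₁ = 3.81×8.314×351/24.9 = 447 kPa.
Isothermal: T stays 351 K; PV = const ⇒ V₂ = 7.00 L, P₂ = 1590 kPa.
ΔU = 0 (ideal gas, T constant).
W = nRT ln(V₂/V₁) = 3.81×8.314×351×ln(0.281) = -14100 J.
Q = ΔU + W = -14100 J.

-14100 J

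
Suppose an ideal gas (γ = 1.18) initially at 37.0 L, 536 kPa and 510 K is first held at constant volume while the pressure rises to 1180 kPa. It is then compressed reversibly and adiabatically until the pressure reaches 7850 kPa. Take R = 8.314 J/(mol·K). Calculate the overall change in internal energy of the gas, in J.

214000 J

n = P₁V₁/(RT₁) = 536×37.0/(8.314×510) = 4.68 mol.
Step 1 — Isochoric: V stays 37.0 L; P/T = const ⇒ T₂ = 1120 K, P₂ = 1180 kPa.
W = 0 (no volume change).
ΔU = nCvΔT = 4.68×46.2×(1120−510) = 132000 J.
Q = ΔU = 132000 J.
State after step 1: P = 1180 kPa, V = 37.0 L, T = 1120 K.
Step 2 — Adiabatic: T₂/T₁ = (P₂/P₁)^((γ−1)/γ) ⇒ T₂ = 1120×(6.65)^0.153 = 1500 K; V₂ = 7.43 L.
ΔU = nCvΔT = 4.68×46.2×(1500−1120) = 81300 J.
Q = 0 for an adiabatic process, so W = −ΔU = -81300 J.
Net over both steps: W = -81300 J, Q = 132000 J, ΔU = 214000 J.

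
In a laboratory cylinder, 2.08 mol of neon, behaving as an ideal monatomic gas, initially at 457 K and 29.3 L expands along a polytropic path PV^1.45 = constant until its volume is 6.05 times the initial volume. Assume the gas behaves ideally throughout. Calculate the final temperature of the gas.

203 K

P₁ = nRT₁/V₁ = 2.08×8.314×457/29.3 = 270 kPa.
Polytropic n=1.45: T₂ = T₁(V₁/V₂)^(n−1) = 457×(0.165)^0.45 = 203 K; P₂ = P₁(V₁/V₂)^n = 19.8 kPa.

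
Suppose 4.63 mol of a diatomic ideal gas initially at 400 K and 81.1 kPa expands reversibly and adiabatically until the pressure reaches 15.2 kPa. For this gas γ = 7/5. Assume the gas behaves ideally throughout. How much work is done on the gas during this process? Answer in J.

V₁ = nRT₁/P₁ = 4.63×8.314×400/81.1 = 190 L.
Adiabatic: T₂/T₁ = (P₂/P₁)^((γ−1)/γ) ⇒ T₂ = 400×(0.187)^0.286 = 248 K; V₂ = 628 L.
ΔU = nCvΔT = 4.63×20.8×(248−400) = -14600 J.
Q = 0 for an adiabatic process, so W = −ΔU = 14600 J.
Work done on the gas = −W_by = -14600 J.

-14600 J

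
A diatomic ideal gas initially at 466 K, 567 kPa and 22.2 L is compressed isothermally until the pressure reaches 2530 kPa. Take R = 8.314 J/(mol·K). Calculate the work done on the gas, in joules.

18800 J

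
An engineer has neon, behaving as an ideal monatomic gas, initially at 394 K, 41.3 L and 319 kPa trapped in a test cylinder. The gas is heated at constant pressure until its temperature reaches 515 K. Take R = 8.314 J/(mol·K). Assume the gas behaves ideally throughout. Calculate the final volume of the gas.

54.0 L

Isobaric: P stays 319 kPa; V/T = const ⇒ T₂ = 515 K, V₂ = 54.0 L.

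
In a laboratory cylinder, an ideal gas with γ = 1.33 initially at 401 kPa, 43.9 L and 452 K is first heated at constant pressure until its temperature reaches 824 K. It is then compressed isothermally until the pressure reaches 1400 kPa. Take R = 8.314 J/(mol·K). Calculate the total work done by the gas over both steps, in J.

n = P₁V₁/(RT₁) = 401×43.9/(8.314×452) = 4.68 mol.
Step 1 — Isobaric: P stays 401 kPa; V/T = const ⇒ T₂ = 824 K, V₂ = 80.0 L.
W = PΔV = 401×(80.0−43.9) kPa·L = 14500 J.
ΔU = nCvΔT = 4.68×25.2×(824−452) = 43900 J.
Q = ΔU + W = nCpΔT = 58400 J.
State after step 1: P = 401 kPa, V = 80.0 L, T = 824 K.
Step 2 — Isothermal: T stays 824 K; PV = const ⇒ V₂ = 22.9 L, P₂ = 1400 kPa.
ΔU = 0 (ideal gas, T constant).
W = nRT ln(V₂/V₁) = 4.68×8.314×824×ln(0.286) = -40100 J.
Q = ΔU + W = -40100 J.
Net over both steps: W = -25600 J, Q = 18300 J, ΔU = 43900 J.

-25600 J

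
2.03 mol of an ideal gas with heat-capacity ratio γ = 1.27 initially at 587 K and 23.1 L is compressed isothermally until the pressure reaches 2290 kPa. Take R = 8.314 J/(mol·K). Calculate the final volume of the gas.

4.33 L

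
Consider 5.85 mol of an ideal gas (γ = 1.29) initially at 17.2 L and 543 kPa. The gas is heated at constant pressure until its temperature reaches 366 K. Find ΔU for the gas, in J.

T₁ = P₁V₁/(nR) = 543×17.2/(5.85×8.314) = 192 K.
Isobaric: P stays 543 kPa; V/T = const ⇒ T₂ = 366 K, V₂ = 32.8 L.
For an ideal gas ΔU = nCvΔT with Cv = R/(γ−1) = 28.7 J/(mol·K).
ΔU = 5.85×28.7×(366−192) = 29200 J.

29200 J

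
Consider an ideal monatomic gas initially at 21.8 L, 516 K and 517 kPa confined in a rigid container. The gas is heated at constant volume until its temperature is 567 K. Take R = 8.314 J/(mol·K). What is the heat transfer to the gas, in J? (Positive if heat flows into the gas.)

1670 J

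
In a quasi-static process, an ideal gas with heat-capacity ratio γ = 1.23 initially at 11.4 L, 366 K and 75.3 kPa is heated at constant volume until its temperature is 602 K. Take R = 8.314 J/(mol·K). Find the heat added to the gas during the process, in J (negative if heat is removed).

n = P₁V₁/(RT₁) = 75.3×11.4/(8.314×366) = 0.282 mol.
Isochoric: V stays 11.4 L; P/T = const ⇒ T₂ = 602 K, P₂ = 124 kPa.
W = 0 (no volume change).
ΔU = nCvΔT = 0.282×36.1×(602−366) = 2410 J.
Q = ΔU = 2410 J.

2410 J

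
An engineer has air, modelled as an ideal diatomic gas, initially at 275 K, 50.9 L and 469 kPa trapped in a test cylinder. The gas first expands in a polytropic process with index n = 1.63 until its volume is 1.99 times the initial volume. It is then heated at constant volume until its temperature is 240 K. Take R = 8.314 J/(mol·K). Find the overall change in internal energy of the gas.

n = P₁V₁/(RT₁) = 469×50.9/(8.314×275) = 10.4 mol.
Step 1 — Polytropic n=1.63: T₂ = T₁(V₁/V₂)^(n−1) = 275×(0.503)^0.63 = 178 K; P₂ = P₁(V₁/V₂)^n = 153 kPa.
W = (P₁V₁−P₂V₂)/(n−1) = (469×50.9−153×101)/0.63 = 13300 J.
ΔU = nCvΔT = 10.4×20.8×(178−275) = -21000 J.
Q = ΔU + W = -7660 J.
State after step 1: P = 153 kPa, V = 101 L, T = 178 K.
Step 2 — Isochoric: V stays 101 L; P/T = const ⇒ T₂ = 240 K, P₂ = 206 kPa.
W = 0 (no volume change).
ΔU = nCvΔT = 10.4×20.8×(240−178) = 13400 J.
Q = ΔU = 13400 J.
Net over both steps: W = 13300 J, Q = 5730 J, ΔU = -7600 J.

-7600 J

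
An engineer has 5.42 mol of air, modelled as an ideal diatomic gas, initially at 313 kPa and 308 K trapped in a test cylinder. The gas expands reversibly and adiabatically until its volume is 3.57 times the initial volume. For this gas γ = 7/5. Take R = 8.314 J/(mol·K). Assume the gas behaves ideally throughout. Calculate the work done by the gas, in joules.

13800 J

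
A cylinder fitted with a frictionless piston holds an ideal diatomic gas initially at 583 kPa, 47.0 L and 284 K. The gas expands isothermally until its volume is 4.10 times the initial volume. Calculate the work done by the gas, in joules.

n = P₁V₁/(RT₁) = 583×47.0/(8.314×284) = 11.6 mol.
Isothermal: T stays 284 K; PV = const ⇒ V₂ = 193 L, P₂ = 142 kPa.
W = nRT ln(V₂/V₁) = 11.6×8.314×284×ln(4.10) = 38700 J.

38700 J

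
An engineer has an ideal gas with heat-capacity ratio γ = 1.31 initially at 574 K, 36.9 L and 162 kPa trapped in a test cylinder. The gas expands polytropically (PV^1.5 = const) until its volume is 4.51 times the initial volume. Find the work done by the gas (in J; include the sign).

n = P₁V₁/(RT₁) = 162×36.9/(8.314×574) = 1.25 mol.
Polytropic n=1.5: T₂ = T₁(V₁/V₂)^(n−1) = 574×(0.222)^0.50 = 270 K; P₂ = P₁(V₁/V₂)^n = 16.9 kPa.
W = (P₁V₁−P₂V₂)/(n−1) = (162×36.9−16.9×166)/0.50 = 6330 J.

6330 J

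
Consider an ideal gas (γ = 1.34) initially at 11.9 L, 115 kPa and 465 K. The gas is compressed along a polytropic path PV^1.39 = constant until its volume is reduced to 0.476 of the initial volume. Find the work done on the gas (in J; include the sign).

1180 J

n = P₁V₁/(RT₁) = 115×11.9/(8.314×465) = 0.354 mol.
Polytropic n=1.39: T₂ = T₁(V₁/V₂)^(n−1) = 465×(2.10)^0.39 = 621 K; P₂ = P₁(V₁/V₂)^n = 323 kPa.
W = (P₁V₁−P₂V₂)/(n−1) = (115×11.9−323×5.66)/0.39 = -1180 J.
Work done on the gas = −W_by = 1180 J.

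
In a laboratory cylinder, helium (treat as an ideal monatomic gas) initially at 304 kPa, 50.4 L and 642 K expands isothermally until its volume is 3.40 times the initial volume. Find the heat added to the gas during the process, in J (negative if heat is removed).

18800 J

n = P₁V₁/(RT₁) = 304×50.4/(8.314×642) = 2.87 mol.
Isothermal: T stays 642 K; PV = const ⇒ V₂ = 171 L, P₂ = 89.4 kPa.
ΔU = 0 (ideal gas, T constant).
W = nRT ln(V₂/V₁) = 2.87×8.314×642×ln(3.40) = 18800 J.
Q = ΔU + W = 18800 J.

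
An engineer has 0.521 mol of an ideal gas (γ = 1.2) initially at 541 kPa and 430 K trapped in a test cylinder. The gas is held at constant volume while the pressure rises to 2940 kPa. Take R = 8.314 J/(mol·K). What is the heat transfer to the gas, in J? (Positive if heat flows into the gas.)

V₁ = nRT₁/P₁ = 0.521×8.314×430/541 = 3.44 L.
Isochoric: V stays 3.44 L; P/T = const ⇒ T₂ = 2340 K, P₂ = 2940 kPa.
W = 0 (no volume change).
ΔU = nCvΔT = 0.521×41.6×(2340−430) = 41300 J.
Q = ΔU = 41300 J.

41300 J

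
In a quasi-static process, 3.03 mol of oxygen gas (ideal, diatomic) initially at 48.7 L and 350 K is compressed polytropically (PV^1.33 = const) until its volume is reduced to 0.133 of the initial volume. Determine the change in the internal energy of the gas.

P₁ = nRT₁/V₁ = 3.03×8.314×350/48.7 = 181 kPa.
Polytropic n=1.33: T₂ = T₁(V₁/V₂)^(n−1) = 350×(7.52)^0.33 = 681 K; P₂ = P₁(V₁/V₂)^n = 2650 kPa.
For an ideal gas ΔU = nCvΔT with Cv = (5/2)R = 20.8 J/(mol·K).
ΔU = 3.03×20.8×(681−350) = 20900 J.

20900 J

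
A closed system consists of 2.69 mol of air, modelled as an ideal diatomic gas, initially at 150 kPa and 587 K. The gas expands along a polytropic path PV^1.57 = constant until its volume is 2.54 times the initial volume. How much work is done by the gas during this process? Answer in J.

V₁ = nRT₁/P₁ = 2.69×8.314×587/150 = 87.5 L.
Polytropic n=1.57: T₂ = T₁(V₁/V₂)^(n−1) = 587×(0.394)^0.57 = 345 K; P₂ = P₁(V₁/V₂)^n = 34.7 kPa.
W = (P₁V₁−P₂V₂)/(n−1) = (150×87.5−34.7×222)/0.57 = 9490 J.

9490 J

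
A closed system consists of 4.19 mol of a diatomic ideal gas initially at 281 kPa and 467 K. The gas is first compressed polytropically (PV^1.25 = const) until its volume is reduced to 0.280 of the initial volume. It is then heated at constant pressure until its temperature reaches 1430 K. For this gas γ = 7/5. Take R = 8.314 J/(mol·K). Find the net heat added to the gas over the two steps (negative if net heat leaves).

V₁ = nRT₁/P₁ = 4.19×8.314×467/281 = 57.9 L.
Step 1 — Polytropic n=1.25: T₂ = T₁(V₁/V₂)^(n−1) = 467×(3.57)^0.25 = 642 K; P₂ = P₁(V₁/V₂)^n = 1380 kPa.
W = (P₁V₁−P₂V₂)/(n−1) = (281×57.9−1380×16.2)/0.25 = -24400 J.
ΔU = nCvΔT = 4.19×20.8×(642−467) = 15200 J.
Q = ΔU + W = -9140 J.
State after step 1: P = 1380 kPa, V = 16.2 L, T = 642 K.
Step 2 — Isobaric: P stays 1380 kPa; V/T = const ⇒ T₂ = 1430 K, V₂ = 36.1 L.
W = PΔV = 1380×(36.1−16.2) kPa·L = 27500 J.
ΔU = nCvΔT = 4.19×20.8×(1430−642) = 68600 J.
Q = ΔU + W = nCpΔT = 96100 J.
Net over both steps: W = 3070 J, Q = 86900 J, ΔU = 83900 J.

86900 J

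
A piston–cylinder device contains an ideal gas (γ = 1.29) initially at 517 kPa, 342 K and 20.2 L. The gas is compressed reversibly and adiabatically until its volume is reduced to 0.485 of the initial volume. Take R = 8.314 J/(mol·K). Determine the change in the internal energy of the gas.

n = P₁V₁/(RT₁) = 517×20.2/(8.314×342) = 3.67 mol.
Adiabatic: TV^(γ−1) = const ⇒ T₂ = 342×(2.06)^0.290 = 422 K; PV^γ = const ⇒ P₂ = 1310 kPa.
For an ideal gas ΔU = nCvΔT with Cv = R/(γ−1) = 28.7 J/(mol·K).
ΔU = 3.67×28.7×(422−342) = 8410 J.

8410 J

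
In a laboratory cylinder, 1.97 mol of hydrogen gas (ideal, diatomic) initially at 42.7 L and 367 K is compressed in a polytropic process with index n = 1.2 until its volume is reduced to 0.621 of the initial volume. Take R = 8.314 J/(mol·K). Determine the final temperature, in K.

404 K

P₁ = nRT₁/V₁ = 1.97×8.314×367/42.7 = 141 kPa.
Polytropic n=1.2: T₂ = T₁(V₁/V₂)^(n−1) = 367×(1.61)^0.20 = 404 K; P₂ = P₁(V₁/V₂)^n = 249 kPa.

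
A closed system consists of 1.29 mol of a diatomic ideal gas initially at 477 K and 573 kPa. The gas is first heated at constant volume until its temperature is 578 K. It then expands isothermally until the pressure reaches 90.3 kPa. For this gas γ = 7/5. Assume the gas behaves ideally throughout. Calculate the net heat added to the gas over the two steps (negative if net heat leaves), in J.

V₁ = nRT₁/P₁ = 1.29×8.314×477/573 = 8.93 L.
Step 1 — Isochoric: V stays 8.93 L; P/T = const ⇒ T₂ = 578 K, P₂ = 694 kPa.
W = 0 (no volume change).
ΔU = nCvΔT = 1.29×20.8×(578−477) = 2710 J.
Q = ΔU = 2710 J.
State after step 1: P = 694 kPa, V = 8.93 L, T = 578 K.
Step 2 — Isothermal: T stays 578 K; PV = const ⇒ V₂ = 68.6 L, P₂ = 90.3 kPa.
ΔU = 0 (ideal gas, T constant).
W = nRT ln(V₂/V₁) = 1.29×8.314×578×ln(7.69) = 12600 J.
Q = ΔU + W = 12600 J.
Net over both steps: W = 12600 J, Q = 15400 J, ΔU = 2710 J.

15400 J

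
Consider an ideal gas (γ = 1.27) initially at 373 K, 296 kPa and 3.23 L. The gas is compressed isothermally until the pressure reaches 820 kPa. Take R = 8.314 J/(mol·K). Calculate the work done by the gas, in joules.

n = P₁V₁/(RT₁) = 296×3.23/(8.314×373) = 0.308 mol.
Isothermal: T stays 373 K; PV = const ⇒ V₂ = 1.17 L, P₂ = 820 kPa.
W = nRT ln(V₂/V₁) = 0.308×8.314×373×ln(0.361) = -974 J.

-974 J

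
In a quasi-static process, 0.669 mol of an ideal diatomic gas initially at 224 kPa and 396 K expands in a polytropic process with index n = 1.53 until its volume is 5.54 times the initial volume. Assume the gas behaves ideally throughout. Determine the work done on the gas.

V₁ = nRT₁/P₁ = 0.669×8.314×396/224 = 9.83 L.
Polytropic n=1.53: T₂ = T₁(V₁/V₂)^(n−1) = 396×(0.181)^0.53 = 160 K; P₂ = P₁(V₁/V₂)^n = 16.3 kPa.
W = (P₁V₁−P₂V₂)/(n−1) = (224×9.83−16.3×54.5)/0.53 = 2480 J.
Work done on the gas = −W_by = -2480 J.

-2480 J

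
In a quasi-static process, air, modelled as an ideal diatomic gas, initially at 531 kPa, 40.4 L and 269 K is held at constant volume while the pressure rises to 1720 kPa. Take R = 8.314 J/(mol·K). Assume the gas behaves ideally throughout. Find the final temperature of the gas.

871 K

Isochoric: V stays 40.4 L; P/T = const ⇒ T₂ = 871 K, P₂ = 1720 kPa.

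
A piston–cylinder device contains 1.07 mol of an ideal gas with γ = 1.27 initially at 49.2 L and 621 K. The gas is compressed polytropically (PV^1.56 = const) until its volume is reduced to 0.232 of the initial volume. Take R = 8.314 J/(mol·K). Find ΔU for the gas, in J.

25900 J

P₁ = nRT₁/V₁ = 1.07×8.314×621/49.2 = 112 kPa.
Polytropic n=1.56: T₂ = T₁(V₁/V₂)^(n−1) = 621×(4.31)^0.56 = 1410 K; P₂ = P₁(V₁/V₂)^n = 1100 kPa.
For an ideal gas ΔU = nCvΔT with Cv = R/(γ−1) = 30.8 J/(mol·K).
ΔU = 1.07×30.8×(1410−621) = 25900 J.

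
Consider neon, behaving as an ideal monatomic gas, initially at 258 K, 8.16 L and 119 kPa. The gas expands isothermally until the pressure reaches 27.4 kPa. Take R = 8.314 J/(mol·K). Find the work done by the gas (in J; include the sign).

1430 J

n = P₁V₁/(RT₁) = 119×8.16/(8.314×258) = 0.453 mol.
Isothermal: T stays 258 K; PV = const ⇒ V₂ = 35.4 L, P₂ = 27.4 kPa.
W = nRT ln(V₂/V₁) = 0.453×8.314×258×ln(4.34) = 1430 J.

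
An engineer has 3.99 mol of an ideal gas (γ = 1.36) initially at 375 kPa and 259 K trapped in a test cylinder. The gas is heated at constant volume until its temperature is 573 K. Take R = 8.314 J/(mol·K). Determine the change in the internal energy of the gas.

28900 J

V₁ = nRT₁/P₁ = 3.99×8.314×259/375 = 22.9 L.
Isochoric: V stays 22.9 L; P/T = const ⇒ T₂ = 573 K, P₂ = 830 kPa.
For an ideal gas ΔU = nCvΔT with Cv = R/(γ−1) = 23.1 J/(mol·K).
ΔU = 3.99×23.1×(573−259) = 28900 J.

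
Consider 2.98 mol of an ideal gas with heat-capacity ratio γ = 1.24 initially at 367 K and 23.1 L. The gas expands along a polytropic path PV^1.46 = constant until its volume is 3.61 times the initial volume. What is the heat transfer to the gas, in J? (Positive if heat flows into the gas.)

-8080 J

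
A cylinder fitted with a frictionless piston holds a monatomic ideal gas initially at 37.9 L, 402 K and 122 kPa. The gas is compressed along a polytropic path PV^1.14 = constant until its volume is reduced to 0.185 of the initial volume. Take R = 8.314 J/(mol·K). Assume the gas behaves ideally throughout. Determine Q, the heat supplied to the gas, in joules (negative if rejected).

-6950 J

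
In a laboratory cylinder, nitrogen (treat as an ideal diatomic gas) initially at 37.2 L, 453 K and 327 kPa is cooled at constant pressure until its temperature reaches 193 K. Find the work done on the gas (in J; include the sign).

n = P₁V₁/(RT₁) = 327×37.2/(8.314×453) = 3.23 mol.
Isobaric: P stays 327 kPa; V/T = const ⇒ T₂ = 193 K, V₂ = 15.8 L.
W = PΔV = 327×(15.8−37.2) kPa·L = -6980 J.
Work done on the gas = −W_by = 6980 J.

6980 J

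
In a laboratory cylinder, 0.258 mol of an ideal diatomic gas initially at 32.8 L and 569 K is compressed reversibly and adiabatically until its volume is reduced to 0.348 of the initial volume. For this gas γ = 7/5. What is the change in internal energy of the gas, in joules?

1600 J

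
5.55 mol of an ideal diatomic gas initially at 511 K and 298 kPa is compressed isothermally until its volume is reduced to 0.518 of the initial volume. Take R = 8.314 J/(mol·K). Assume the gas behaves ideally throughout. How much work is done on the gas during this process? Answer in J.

15500 J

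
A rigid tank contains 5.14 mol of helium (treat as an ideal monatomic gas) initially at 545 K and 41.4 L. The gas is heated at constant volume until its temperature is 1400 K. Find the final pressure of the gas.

1450 kPa

P₁ = nRT₁/V₁ = 5.14×8.314×545/41.4 = 563 kPa.
Isochoric: V stays 41.4 L; P/T = const ⇒ T₂ = 1400 K, P₂ = 1450 kPa.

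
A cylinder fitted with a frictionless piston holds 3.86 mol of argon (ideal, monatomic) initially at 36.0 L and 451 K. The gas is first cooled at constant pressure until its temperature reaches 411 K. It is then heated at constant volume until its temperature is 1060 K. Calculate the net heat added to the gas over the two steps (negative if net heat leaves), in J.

28000 J

P₁ = nRT₁/V₁ = 3.86×8.314×451/36.0 = 402 kPa.
Step 1 — Isobaric: P stays 402 kPa; V/T = const ⇒ T₂ = 411 K, V₂ = 32.8 L.
W = PΔV = 402×(32.8−36.0) kPa·L = -1280 J.
ΔU = nCvΔT = 3.86×12.5×(411−451) = -1930 J.
Q = ΔU + W = nCpΔT = -3210 J.
State after step 1: P = 402 kPa, V = 32.8 L, T = 411 K.
Step 2 — Isochoric: V stays 32.8 L; P/T = const ⇒ T₂ = 1060 K, P₂ = 1040 kPa.
W = 0 (no volume change).
ΔU = nCvΔT = 3.86×12.5×(1060−411) = 31200 J.
Q = ΔU = 31200 J.
Net over both steps: W = -1280 J, Q = 28000 J, ΔU = 29300 J.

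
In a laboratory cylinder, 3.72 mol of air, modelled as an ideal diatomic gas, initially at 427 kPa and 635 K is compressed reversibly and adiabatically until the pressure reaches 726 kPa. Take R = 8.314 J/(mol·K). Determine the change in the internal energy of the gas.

8040 J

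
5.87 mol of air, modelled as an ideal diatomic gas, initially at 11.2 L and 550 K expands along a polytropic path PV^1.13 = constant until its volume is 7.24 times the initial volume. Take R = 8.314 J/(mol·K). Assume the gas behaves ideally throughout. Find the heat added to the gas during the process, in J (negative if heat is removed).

P₁ = nRT₁/V₁ = 5.87×8.314×550/11.2 = 2400 kPa.
Polytropic n=1.13: T₂ = T₁(V₁/V₂)^(n−1) = 550×(0.138)^0.13 = 425 K; P₂ = P₁(V₁/V₂)^n = 256 kPa.
W = (P₁V₁−P₂V₂)/(n−1) = (2400×11.2−256×81.1)/0.13 = 46800 J.
ΔU = nCvΔT = 5.87×20.8×(425−550) = -15200 J.
Q = ΔU + W = 31600 J.

31600 J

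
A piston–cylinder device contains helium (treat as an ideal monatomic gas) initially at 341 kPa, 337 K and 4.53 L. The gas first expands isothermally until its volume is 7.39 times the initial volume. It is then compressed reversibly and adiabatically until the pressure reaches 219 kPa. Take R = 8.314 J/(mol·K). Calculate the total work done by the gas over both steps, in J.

1090 J

n = P₁V₁/(RT₁) = 341×4.53/(8.314×337) = 0.551 mol.
Step 1 — Isothermal: T stays 337 K; PV = const ⇒ V₂ = 33.5 L, P₂ = 46.1 kPa.
ΔU = 0 (ideal gas, T constant).
W = nRT ln(V₂/V₁) = 0.551×8.314×337×ln(7.39) = 3090 J.
Q = ΔU + W = 3090 J.
State after step 1: P = 46.1 kPa, V = 33.5 L, T = 337 K.
Step 2 — Adiabatic: T₂/T₁ = (P₂/P₁)^((γ−1)/γ) ⇒ T₂ = 337×(4.75)^0.400 = 628 K; V₂ = 13.2 L.
ΔU = nCvΔT = 0.551×12.5×(628−337) = 2000 J.
Q = 0 for an adiabatic process, so W = −ΔU = -2000 J.
Net over both steps: W = 1090 J, Q = 3090 J, ΔU = 2000 J.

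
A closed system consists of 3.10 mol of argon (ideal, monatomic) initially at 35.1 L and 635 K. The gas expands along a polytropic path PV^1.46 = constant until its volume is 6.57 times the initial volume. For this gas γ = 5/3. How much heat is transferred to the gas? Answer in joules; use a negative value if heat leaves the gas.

P₁ = nRT₁/V₁ = 3.10×8.314×635/35.1 = 466 kPa.
Polytropic n=1.46: T₂ = T₁(V₁/V₂)^(n−1) = 635×(0.152)^0.46 = 267 K; P₂ = P₁(V₁/V₂)^n = 29.9 kPa.
W = (P₁V₁−P₂V₂)/(n−1) = (466×35.1−29.9×231)/0.46 = 20600 J.
ΔU = nCvΔT = 3.10×12.5×(267−635) = -14200 J.
Q = ΔU + W = 6390 J.

6390 J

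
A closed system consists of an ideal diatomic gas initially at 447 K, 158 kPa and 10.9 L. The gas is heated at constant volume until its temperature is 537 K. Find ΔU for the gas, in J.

867 J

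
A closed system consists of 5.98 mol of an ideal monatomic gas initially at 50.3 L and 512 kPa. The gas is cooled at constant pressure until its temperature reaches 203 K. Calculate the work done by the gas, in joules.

T₁ = P₁V₁/(nR) = 512×50.3/(5.98×8.314) = 518 K.
Isobaric: P stays 512 kPa; V/T = const ⇒ T₂ = 203 K, V₂ = 19.7 L.
W = PΔV = 512×(19.7−50.3) kPa·L = -15700 J.

-15700 J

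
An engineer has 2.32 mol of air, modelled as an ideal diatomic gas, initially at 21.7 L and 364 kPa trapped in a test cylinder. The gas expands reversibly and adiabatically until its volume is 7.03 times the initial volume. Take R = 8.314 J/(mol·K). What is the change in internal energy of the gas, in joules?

-10700 J

T₁ = P₁V₁/(nR) = 364×21.7/(2.32×8.314) = 410 K.
Adiabatic: TV^(γ−1) = const ⇒ T₂ = 410×(0.142)^0.400 = 188 K; PV^γ = const ⇒ P₂ = 23.7 kPa.
For an ideal gas ΔU = nCvΔT with Cv = (5/2)R = 20.8 J/(mol·K).
ΔU = 2.32×20.8×(188−410) = -10700 J.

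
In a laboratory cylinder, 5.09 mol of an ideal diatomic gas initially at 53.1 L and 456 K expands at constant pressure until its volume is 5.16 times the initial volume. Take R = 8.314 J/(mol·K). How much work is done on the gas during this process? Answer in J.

-80300 J

P₁ = nRT₁/V₁ = 5.09×8.314×456/53.1 = 363 kPa.
Isobaric: P stays 363 kPa; V/T = const ⇒ T₂ = 2350 K, V₂ = 274 L.
W = PΔV = 363×(274−53.1) kPa·L = 80300 J.
Work done on the gas = −W_by = -80300 J.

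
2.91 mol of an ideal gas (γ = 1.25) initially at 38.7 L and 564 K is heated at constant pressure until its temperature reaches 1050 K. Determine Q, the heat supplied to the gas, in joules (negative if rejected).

P₁ = nRT₁/V₁ = 2.91×8.314×564/38.7 = 353 kPa.
Isobaric: P stays 353 kPa; V/T = const ⇒ T₂ = 1050 K, V₂ = 72.0 L.
W = PΔV = 353×(72.0−38.7) kPa·L = 11800 J.
ΔU = nCvΔT = 2.91×33.3×(1050−564) = 47000 J.
Q = ΔU + W = nCpΔT = 58800 J.

58800 J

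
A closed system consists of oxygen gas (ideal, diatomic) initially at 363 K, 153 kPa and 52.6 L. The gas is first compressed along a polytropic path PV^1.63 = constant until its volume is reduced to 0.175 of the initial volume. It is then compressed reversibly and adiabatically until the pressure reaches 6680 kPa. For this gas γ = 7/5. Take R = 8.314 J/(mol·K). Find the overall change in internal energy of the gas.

58700 J

n = P₁V₁/(RT₁) = 153×52.6/(8.314×363) = 2.67 mol.
Step 1 — Polytropic n=1.63: T₂ = T₁(V₁/V₂)^(n−1) = 363×(5.71)^0.63 = 1090 K; P₂ = P₁(V₁/V₂)^n = 2620 kPa.
W = (P₁V₁−P₂V₂)/(n−1) = (153×52.6−2620×9.21)/0.63 = -25500 J.
ΔU = nCvΔT = 2.67×20.8×(1090−363) = 40200 J.
Q = ΔU + W = 14700 J.
State after step 1: P = 2620 kPa, V = 9.21 L, T = 1090 K.
Step 2 — Adiabatic: T₂/T₁ = (P₂/P₁)^((γ−1)/γ) ⇒ T₂ = 1090×(2.55)^0.286 = 1420 K; V₂ = 4.72 L.
ΔU = nCvΔT = 2.67×20.8×(1420−1090) = 18500 J.
Q = 0 for an adiabatic process, so W = −ΔU = -18500 J.
Net over both steps: W = -44000 J, Q = 14700 J, ΔU = 58700 J.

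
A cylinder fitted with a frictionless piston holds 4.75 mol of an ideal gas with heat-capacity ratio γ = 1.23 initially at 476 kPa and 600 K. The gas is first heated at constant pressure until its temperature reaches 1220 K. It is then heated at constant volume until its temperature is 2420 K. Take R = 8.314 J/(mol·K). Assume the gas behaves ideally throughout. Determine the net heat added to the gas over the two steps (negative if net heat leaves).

337000 J

V₁ = nRT₁/P₁ = 4.75×8.314×600/476 = 49.8 L.
Step 1 — Isobaric: P stays 476 kPa; V/T = const ⇒ T₂ = 1220 K, V₂ = 101 L.
W = PΔV = 476×(101−49.8) kPa·L = 24500 J.
ΔU = nCvΔT = 4.75×36.1×(1220−600) = 106000 J.
Q = ΔU + W = nCpΔT = 131000 J.
State after step 1: P = 476 kPa, V = 101 L, T = 1220 K.
Step 2 — Isochoric: V stays 101 L; P/T = const ⇒ T₂ = 2420 K, P₂ = 944 kPa.
W = 0 (no volume change).
ΔU = nCvΔT = 4.75×36.1×(2420−1220) = 206000 J.
Q = ΔU = 206000 J.
Net over both steps: W = 24500 J, Q = 337000 J, ΔU = 312000 J.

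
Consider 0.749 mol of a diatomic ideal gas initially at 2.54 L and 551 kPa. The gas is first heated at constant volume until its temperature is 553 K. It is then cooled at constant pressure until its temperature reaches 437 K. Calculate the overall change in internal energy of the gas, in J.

3300 J

T₁ = P₁V₁/(nR) = 551×2.54/(0.749×8.314) = 225 K.
Step 1 — Isochoric: V stays 2.54 L; P/T = const ⇒ T₂ = 553 K, P₂ = 1360 kPa.
W = 0 (no volume change).
ΔU = nCvΔT = 0.749×20.8×(553−225) = 5110 J.
Q = ΔU = 5110 J.
State after step 1: P = 1360 kPa, V = 2.54 L, T = 553 K.
Step 2 — Isobaric: P stays 1360 kPa; V/T = const ⇒ T₂ = 437 K, V₂ = 2.01 L.
W = PΔV = 1360×(2.01−2.54) kPa·L = -722 J.
ΔU = nCvΔT = 0.749×20.8×(437−553) = -1810 J.
Q = ΔU + W = nCpΔT = -2530 J.
Net over both steps: W = -722 J, Q = 2580 J, ΔU = 3300 J.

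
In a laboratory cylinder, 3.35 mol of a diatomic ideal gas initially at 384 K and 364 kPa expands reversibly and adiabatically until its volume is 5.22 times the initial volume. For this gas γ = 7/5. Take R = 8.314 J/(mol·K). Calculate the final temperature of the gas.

V₁ = nRT₁/P₁ = 3.35×8.314×384/364 = 29.4 L.
Adiabatic: TV^(γ−1) = const ⇒ T₂ = 384×(0.192)^0.400 = 198 K; PV^γ = const ⇒ P₂ = 36.0 kPa.

198 K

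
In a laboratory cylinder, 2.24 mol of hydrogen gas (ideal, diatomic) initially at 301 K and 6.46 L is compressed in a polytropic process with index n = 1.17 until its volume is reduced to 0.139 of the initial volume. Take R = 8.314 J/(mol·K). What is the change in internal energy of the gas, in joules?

5590 J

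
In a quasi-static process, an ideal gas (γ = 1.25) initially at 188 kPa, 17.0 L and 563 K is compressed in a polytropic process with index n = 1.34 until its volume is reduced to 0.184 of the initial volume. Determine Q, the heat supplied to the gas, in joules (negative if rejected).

n = P₁V₁/(RT₁) = 188×17.0/(8.314×563) = 0.683 mol.
Polytropic n=1.34: T₂ = T₁(V₁/V₂)^(n−1) = 563×(5.43)^0.34 = 1000 K; P₂ = P₁(V₁/V₂)^n = 1820 kPa.
W = (P₁V₁−P₂V₂)/(n−1) = (188×17.0−1820×3.13)/0.34 = -7310 J.
ΔU = nCvΔT = 0.683×33.3×(1000−563) = 9950 J.
Q = ΔU + W = 2630 J.

2630 J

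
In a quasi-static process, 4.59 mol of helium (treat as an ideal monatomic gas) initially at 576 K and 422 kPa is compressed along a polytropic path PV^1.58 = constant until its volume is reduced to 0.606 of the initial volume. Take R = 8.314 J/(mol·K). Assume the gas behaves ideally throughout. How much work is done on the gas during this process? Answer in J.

V₁ = nRT₁/P₁ = 4.59×8.314×576/422 = 52.1 L.
Polytropic n=1.58: T₂ = T₁(V₁/V₂)^(n−1) = 576×(1.65)^0.58 = 770 K; P₂ = P₁(V₁/V₂)^n = 931 kPa.
W = (P₁V₁−P₂V₂)/(n−1) = (422×52.1−931×31.6)/0.58 = -12800 J.
Work done on the gas = −W_by = 12800 J.

12800 J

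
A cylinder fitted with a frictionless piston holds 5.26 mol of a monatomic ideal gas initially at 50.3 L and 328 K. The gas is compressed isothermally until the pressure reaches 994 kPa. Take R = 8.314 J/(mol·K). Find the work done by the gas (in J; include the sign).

-17900 J

P₁ = nRT₁/V₁ = 5.26×8.314×328/50.3 = 285 kPa.
Isothermal: T stays 328 K; PV = const ⇒ V₂ = 14.4 L, P₂ = 994 kPa.
W = nRT ln(V₂/V₁) = 5.26×8.314×328×ln(0.287) = -17900 J.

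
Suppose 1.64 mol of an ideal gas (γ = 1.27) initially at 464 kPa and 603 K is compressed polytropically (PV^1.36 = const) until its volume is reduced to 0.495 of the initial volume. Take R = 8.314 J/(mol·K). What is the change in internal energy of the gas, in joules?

8770 J

V₁ = nRT₁/P₁ = 1.64×8.314×603/464 = 17.7 L.
Polytropic n=1.36: T₂ = T₁(V₁/V₂)^(n−1) = 603×(2.02)^0.36 = 777 K; P₂ = P₁(V₁/V₂)^n = 1210 kPa.
For an ideal gas ΔU = nCvΔT with Cv = R/(γ−1) = 30.8 J/(mol·K).
ΔU = 1.64×30.8×(777−603) = 8770 J.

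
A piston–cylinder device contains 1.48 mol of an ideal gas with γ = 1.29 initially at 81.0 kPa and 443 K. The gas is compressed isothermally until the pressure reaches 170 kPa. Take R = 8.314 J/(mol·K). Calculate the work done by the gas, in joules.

-4040 J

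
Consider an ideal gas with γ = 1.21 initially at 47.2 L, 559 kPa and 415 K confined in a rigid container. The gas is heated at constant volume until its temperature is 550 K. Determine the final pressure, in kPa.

741 kPa

Isochoric: V stays 47.2 L; P/T = const ⇒ T₂ = 550 K, P₂ = 741 kPa.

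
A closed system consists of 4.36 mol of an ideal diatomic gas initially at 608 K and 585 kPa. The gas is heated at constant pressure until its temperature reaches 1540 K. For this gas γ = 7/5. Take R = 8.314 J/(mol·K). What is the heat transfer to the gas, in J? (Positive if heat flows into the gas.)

V₁ = nRT₁/P₁ = 4.36×8.314×608/585 = 37.7 L.
Isobaric: P stays 585 kPa; V/T = const ⇒ T₂ = 1540 K, V₂ = 95.4 L.
W = PΔV = 585×(95.4−37.7) kPa·L = 33800 J.
ΔU = nCvΔT = 4.36×20.8×(1540−608) = 84500 J.
Q = ΔU + W = nCpΔT = 118000 J.

118000 J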